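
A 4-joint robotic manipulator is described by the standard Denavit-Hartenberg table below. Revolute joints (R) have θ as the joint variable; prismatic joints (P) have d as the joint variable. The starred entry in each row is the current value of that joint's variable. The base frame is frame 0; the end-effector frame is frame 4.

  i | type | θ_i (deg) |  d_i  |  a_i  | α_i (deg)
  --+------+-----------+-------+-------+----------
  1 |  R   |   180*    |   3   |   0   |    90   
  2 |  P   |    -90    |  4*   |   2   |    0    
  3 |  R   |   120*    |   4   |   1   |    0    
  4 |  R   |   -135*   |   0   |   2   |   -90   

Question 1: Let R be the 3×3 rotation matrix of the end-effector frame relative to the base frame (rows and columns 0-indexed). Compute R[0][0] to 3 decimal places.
0.259

End-effector x-axis (col 0 of R) = (0.2588,0.0000,-0.9659)
R[0][0] = 0.2588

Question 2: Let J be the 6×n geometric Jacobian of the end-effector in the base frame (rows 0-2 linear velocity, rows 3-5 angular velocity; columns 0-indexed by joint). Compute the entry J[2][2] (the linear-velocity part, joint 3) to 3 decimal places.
0.348

axis z_2 = (0.0000,1.0000,0.0000); lever o_n−o_2 = (-0.3484,4.0000,-1.4319)
cross product → J_v[:, 2] = (-1.4319,0.0000,0.3484)
J_ω[:, 2] = z_2
entry J[2][2] = 0.3484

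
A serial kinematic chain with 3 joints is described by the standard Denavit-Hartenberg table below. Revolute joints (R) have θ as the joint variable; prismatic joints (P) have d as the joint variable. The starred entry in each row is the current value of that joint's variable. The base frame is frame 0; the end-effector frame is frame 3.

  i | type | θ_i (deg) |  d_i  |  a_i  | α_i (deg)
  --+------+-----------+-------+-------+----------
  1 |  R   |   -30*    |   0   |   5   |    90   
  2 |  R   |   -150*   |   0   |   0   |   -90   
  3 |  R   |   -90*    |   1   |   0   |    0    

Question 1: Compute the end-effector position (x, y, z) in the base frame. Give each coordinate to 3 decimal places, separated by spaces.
after link 1: o_1 = (4.3301, -2.5000, 0.0000)
after link 2: o_2 = (4.3301, -2.5000, 0.0000)
after link 3: o_3 = (4.7631, -2.7500, -0.8660)

4.763 -2.750 -0.866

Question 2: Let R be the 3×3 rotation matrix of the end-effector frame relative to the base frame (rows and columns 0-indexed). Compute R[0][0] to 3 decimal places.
-0.500

End-effector x-axis (col 0 of R) = (-0.5000,-0.8660,0.0000)
R[0][0] = -0.5000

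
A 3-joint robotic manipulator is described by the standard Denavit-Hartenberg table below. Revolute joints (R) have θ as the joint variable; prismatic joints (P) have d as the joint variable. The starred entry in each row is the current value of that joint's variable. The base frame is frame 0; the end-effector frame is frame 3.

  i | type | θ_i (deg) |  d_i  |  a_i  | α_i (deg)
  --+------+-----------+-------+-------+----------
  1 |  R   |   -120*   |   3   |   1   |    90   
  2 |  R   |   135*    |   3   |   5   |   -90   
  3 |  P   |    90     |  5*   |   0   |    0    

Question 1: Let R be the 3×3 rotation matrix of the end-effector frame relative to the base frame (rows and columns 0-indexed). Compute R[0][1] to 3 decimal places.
End-effector y-axis (col 1 of R) = (-0.3536,-0.6124,-0.7071)
R[0][1] = -0.3536

-0.354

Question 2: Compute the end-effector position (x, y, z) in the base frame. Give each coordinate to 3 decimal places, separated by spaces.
after link 1: o_1 = (-0.5000, -0.8660, 3.0000)
after link 2: o_2 = (-1.3303, 3.6958, 6.5355)
after link 3: o_3 = (0.4375, 6.7577, 3.0000)

0.437 6.758 3.000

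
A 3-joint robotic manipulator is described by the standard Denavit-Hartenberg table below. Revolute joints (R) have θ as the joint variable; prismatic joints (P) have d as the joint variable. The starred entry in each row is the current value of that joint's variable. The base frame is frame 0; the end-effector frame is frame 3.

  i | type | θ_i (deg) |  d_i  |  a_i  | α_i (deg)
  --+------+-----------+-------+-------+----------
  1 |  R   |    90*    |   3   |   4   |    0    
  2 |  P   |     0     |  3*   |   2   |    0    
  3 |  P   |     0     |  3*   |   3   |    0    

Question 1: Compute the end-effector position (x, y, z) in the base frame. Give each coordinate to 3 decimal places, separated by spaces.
0.000 9.000 9.000

after link 1: o_1 = (0.0000, 4.0000, 3.0000)
after link 2: o_2 = (0.0000, 6.0000, 6.0000)
after link 3: o_3 = (0.0000, 9.0000, 9.0000)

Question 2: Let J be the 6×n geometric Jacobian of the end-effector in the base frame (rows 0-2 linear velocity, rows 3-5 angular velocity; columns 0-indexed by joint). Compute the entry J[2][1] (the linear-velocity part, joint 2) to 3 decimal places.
prismatic axis z_1 = (0.0000,0.0000,1.0000)
J_v[:, 1] = z_1; J_ω[:, 1] = (0,0,0)
entry J[2][1] = 1.0000

1.000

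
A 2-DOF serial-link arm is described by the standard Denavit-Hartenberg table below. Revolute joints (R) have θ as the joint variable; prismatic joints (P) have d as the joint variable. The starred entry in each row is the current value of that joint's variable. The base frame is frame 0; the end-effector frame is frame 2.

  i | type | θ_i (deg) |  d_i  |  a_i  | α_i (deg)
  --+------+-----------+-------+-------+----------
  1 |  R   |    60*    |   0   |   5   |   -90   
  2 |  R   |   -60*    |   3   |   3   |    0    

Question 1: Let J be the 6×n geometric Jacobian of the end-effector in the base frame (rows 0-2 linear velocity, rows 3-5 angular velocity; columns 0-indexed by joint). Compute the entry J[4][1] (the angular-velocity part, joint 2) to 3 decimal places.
axis z_1 = (-0.8660,0.5000,0.0000); lever o_n−o_1 = (-1.8481,2.7990,2.5981)
cross product → J_v[:, 1] = (1.2990,2.2500,-1.5000)
J_ω[:, 1] = z_1
entry J[4][1] = 0.5000

0.500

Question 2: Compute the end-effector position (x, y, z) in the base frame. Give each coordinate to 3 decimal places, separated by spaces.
0.652 7.129 2.598

after link 1: o_1 = (2.5000, 4.3301, 0.0000)
after link 2: o_2 = (0.6519, 7.1292, 2.5981)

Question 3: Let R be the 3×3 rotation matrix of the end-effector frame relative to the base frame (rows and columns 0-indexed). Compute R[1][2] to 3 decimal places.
End-effector z-axis (col 2 of R) = (-0.8660,0.5000,0.0000)
R[1][2] = 0.5000

0.500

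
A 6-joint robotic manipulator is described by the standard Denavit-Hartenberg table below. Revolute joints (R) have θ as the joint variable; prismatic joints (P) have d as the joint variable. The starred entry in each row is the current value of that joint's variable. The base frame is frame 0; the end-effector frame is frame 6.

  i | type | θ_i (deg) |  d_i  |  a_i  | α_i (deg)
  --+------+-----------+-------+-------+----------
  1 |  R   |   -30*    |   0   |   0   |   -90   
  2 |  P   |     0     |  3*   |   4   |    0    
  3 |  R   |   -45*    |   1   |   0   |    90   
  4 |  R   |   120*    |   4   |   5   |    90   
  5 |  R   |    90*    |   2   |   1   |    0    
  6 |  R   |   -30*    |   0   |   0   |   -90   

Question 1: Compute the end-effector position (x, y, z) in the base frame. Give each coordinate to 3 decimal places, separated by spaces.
4.597 8.119 2.993

after link 1: o_1 = (0.0000, 0.0000, 0.0000)
after link 2: o_2 = (4.9641, 0.5981, 0.0000)
after link 3: o_3 = (5.4641, 1.4641, 0.0000)
after link 4: o_4 = (3.6487, 7.5122, 1.0607)
after link 5: o_5 = (4.5970, 8.1194, 2.9925)
after link 6: o_6 = (4.5970, 8.1194, 2.9925)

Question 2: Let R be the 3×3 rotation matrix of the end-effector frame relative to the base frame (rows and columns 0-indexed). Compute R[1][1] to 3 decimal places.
-0.127

End-effector y-axis (col 1 of R) = (-0.7803,-0.1268,-0.6124)
R[1][1] = -0.1268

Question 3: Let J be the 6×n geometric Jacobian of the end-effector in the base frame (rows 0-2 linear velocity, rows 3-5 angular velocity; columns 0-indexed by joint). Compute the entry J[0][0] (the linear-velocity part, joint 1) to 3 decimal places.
-8.119

axis z_0 = ẑ; lever o_n−o_0 = (4.5970,8.1194,2.9925)
cross product → J_v[:, 0] = (-8.1194,4.5970,0.0000)
J_ω[:, 0] = z_0
entry J[0][0] = -8.1194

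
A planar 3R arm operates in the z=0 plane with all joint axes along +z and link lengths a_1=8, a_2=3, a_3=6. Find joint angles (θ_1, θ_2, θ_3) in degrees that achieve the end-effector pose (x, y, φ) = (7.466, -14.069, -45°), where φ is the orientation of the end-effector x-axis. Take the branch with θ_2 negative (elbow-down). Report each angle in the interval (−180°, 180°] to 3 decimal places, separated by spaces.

wrist centre = target − a_3·(cos φ, sin φ) = (3.2234, -9.8264)
cos θ_2 = (106.9474−8²−3²)/(2·8·3) = 0.7072; θ_2 = -44.9894° (elbow-down)
β = atan2(-9.8264,3.2234) = -71.8389°; ψ = atan2(-2.1209,10.1217) = -11.8347°
θ_1 = β − ψ = -60.0042°
θ_3 = φ − θ_1 − θ_2 = 59.9936° (wrapped to (-180°,180°])

-60.004 -44.989 59.994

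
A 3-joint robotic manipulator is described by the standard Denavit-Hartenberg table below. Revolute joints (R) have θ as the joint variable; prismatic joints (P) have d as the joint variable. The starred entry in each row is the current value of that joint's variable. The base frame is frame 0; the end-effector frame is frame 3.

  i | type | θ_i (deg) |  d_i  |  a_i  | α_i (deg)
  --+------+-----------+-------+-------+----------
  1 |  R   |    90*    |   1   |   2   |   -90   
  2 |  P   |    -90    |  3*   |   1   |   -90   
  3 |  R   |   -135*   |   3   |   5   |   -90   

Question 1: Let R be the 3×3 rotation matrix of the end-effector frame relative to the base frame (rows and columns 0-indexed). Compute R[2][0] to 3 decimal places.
-0.707

End-effector x-axis (col 0 of R) = (-0.7071,-0.0000,-0.7071)
R[2][0] = -0.7071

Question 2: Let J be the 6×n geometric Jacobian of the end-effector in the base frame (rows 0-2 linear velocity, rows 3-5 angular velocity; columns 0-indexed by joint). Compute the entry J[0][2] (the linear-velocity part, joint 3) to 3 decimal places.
axis z_2 = (-0.0000,1.0000,-0.0000); lever o_n−o_2 = (-3.5355,3.0000,-3.5355)
cross product → J_v[:, 2] = (-3.5355,0.0000,3.5355)
J_ω[:, 2] = z_2
entry J[0][2] = -3.5355

-3.536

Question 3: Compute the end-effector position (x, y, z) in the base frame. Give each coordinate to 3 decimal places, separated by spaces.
-6.536 5.000 -1.536

after link 1: o_1 = (0.0000, 2.0000, 1.0000)
after link 2: o_2 = (-3.0000, 2.0000, 2.0000)
after link 3: o_3 = (-6.5355, 5.0000, -1.5355)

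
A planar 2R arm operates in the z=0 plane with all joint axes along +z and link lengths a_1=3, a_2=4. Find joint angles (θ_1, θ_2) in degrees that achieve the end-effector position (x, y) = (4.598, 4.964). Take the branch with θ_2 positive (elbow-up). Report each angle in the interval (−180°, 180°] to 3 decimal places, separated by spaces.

29.995 30.008

cos θ_2 = (45.7829−3²−4²)/(2·3·4) = 0.8660; θ_2 = 30.0082° (elbow-up)
β = atan2(4.9640,4.5980) = 47.1920°; ψ = atan2(2.0005,6.4638) = 17.1968°
θ_1 = β − ψ = 29.9952°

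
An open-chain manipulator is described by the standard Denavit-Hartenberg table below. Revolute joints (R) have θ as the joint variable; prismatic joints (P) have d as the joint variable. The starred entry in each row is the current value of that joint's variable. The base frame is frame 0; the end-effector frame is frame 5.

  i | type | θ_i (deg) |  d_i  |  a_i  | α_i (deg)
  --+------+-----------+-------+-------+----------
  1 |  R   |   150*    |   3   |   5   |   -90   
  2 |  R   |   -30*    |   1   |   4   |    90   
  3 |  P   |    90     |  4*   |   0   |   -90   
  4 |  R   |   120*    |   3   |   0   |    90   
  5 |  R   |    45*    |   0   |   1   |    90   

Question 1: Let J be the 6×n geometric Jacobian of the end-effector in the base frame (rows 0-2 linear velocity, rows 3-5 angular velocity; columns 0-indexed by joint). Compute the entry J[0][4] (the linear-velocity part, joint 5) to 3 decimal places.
0.619

axis z_4 = (-0.6495,-0.6250,-0.4330); lever o_n−o_4 = (0.4419,0.1531,-0.8839)
cross product → J_v[:, 4] = (0.6187,-0.7655,0.1768)
J_ω[:, 4] = z_4
entry J[0][4] = 0.6187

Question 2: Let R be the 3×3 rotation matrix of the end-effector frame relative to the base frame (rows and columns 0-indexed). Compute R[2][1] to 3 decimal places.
-0.433

End-effector y-axis (col 1 of R) = (-0.6495,-0.6250,-0.4330)
R[2][1] = -0.4330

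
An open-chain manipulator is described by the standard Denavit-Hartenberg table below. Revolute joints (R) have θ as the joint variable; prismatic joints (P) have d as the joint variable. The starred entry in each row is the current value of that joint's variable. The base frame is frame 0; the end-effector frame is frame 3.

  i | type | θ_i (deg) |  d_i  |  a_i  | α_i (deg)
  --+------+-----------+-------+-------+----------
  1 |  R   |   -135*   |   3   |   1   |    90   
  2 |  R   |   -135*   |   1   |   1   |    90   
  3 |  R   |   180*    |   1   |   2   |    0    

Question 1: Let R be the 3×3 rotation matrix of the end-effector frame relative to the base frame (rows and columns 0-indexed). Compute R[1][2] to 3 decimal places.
0.500

End-effector z-axis (col 2 of R) = (0.5000,0.5000,0.7071)
R[1][2] = 0.5000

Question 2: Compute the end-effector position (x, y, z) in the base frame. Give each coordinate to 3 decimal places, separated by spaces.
after link 1: o_1 = (-0.7071, -0.7071, 3.0000)
after link 2: o_2 = (-0.9142, 0.5000, 2.2929)
after link 3: o_3 = (-1.4142, 0.0000, 4.4142)

-1.414 0.000 4.414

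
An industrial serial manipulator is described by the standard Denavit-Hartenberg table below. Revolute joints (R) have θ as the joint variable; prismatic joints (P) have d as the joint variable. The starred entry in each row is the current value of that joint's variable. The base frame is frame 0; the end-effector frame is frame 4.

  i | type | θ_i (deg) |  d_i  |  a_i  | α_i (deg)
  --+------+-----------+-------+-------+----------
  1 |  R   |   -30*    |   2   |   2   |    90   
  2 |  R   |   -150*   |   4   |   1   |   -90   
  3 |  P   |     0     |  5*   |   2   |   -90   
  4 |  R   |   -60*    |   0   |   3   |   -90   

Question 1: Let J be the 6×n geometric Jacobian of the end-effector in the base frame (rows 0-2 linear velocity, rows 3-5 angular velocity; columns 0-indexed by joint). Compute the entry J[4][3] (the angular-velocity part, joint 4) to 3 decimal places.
0.866

axis z_3 = (0.5000,0.8660,-0.0000); lever o_n−o_3 = (-0.0000,0.0000,-3.0000)
cross product → J_v[:, 3] = (-2.5981,1.5000,0.0000)
J_ω[:, 3] = z_3
entry J[4][3] = 0.8660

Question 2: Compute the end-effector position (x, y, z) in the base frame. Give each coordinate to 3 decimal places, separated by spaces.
after link 1: o_1 = (1.7321, -1.0000, 2.0000)
after link 2: o_2 = (-1.0179, -4.0311, 1.5000)
after link 3: o_3 = (-0.3529, -4.4151, -3.8301)
after link 4: o_4 = (-0.3529, -4.4151, -6.8301)

-0.353 -4.415 -6.830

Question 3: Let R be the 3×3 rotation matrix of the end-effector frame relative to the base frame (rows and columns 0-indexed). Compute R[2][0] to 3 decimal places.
End-effector x-axis (col 0 of R) = (-0.0000,-0.0000,-1.0000)
R[2][0] = -1.0000

-1.000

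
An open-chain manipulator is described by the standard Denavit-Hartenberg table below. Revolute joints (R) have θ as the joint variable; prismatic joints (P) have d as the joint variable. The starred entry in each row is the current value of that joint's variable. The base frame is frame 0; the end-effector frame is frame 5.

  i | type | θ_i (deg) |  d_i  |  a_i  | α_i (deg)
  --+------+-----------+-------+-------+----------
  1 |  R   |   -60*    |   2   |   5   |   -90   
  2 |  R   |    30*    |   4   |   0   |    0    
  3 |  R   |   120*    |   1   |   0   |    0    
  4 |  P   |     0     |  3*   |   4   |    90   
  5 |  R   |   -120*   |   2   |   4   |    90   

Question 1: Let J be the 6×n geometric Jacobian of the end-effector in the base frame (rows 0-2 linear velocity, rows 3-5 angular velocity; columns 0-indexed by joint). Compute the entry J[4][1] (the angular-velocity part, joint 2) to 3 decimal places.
axis z_1 = (0.8660,0.5000,0.0000); lever o_n−o_1 = (3.5622,2.9019,-2.7321)
cross product → J_v[:, 1] = (-1.3660,2.3660,0.7321)
J_ω[:, 1] = z_1
entry J[4][1] = 0.5000

0.500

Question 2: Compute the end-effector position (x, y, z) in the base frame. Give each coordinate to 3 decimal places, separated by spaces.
after link 1: o_1 = (2.5000, -4.3301, 2.0000)
after link 2: o_2 = (5.9641, -2.3301, 2.0000)
after link 3: o_3 = (6.8301, -1.8301, 2.0000)
after link 4: o_4 = (7.6962, 2.6699, -0.0000)
after link 5: o_5 = (6.0622, -1.4282, -0.7321)

6.062 -1.428 -0.732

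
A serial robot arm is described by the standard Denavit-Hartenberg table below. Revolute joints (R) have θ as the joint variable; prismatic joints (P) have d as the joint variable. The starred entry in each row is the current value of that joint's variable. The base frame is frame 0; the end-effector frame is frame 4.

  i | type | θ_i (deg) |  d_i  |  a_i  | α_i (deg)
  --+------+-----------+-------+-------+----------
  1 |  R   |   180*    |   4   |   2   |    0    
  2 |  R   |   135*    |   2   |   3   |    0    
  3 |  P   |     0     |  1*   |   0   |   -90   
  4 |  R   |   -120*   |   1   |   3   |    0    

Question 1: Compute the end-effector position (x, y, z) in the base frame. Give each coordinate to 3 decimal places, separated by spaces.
after link 1: o_1 = (-2.0000, 0.0000, 4.0000)
after link 2: o_2 = (0.1213, -2.1213, 6.0000)
after link 3: o_3 = (0.1213, -2.1213, 7.0000)
after link 4: o_4 = (-0.2322, -0.3536, 9.5981)

-0.232 -0.354 9.598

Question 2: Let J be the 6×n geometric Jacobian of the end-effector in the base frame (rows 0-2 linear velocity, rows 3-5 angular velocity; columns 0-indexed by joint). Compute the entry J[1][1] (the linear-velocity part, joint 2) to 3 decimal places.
axis z_1 = (0.0000,0.0000,1.0000); lever o_n−o_1 = (1.7678,-0.3536,5.5981)
cross product → J_v[:, 1] = (0.3536,1.7678,-0.0000)
J_ω[:, 1] = z_1
entry J[1][1] = 1.7678

1.768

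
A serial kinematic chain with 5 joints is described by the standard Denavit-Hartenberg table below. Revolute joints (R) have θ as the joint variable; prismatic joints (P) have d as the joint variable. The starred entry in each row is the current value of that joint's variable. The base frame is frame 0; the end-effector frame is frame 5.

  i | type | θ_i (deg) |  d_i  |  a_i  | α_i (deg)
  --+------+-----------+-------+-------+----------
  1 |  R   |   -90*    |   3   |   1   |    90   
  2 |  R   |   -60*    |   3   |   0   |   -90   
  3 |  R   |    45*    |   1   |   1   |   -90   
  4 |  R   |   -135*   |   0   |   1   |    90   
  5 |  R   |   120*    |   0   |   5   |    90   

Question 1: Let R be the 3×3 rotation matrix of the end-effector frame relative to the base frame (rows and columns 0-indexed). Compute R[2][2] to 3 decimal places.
0.987

End-effector z-axis (col 2 of R) = (-0.0795,-0.1370,0.9874)
R[2][2] = 0.9874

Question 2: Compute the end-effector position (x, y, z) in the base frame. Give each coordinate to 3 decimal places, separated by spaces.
1.519 -0.145 4.359

after link 1: o_1 = (0.0000, -1.0000, 3.0000)
after link 2: o_2 = (-3.0000, -1.0000, 3.0000)
after link 3: o_3 = (-2.2929, -2.2196, 2.8876)
after link 4: o_4 = (-2.7929, -2.5820, 3.6742)
after link 5: o_5 = (1.5190, -0.1451, 4.3594)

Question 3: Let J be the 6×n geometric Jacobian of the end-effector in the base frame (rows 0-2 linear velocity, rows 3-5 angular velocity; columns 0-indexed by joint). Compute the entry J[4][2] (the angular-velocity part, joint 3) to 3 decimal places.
-0.866

axis z_2 = (0.0000,-0.8660,0.5000); lever o_n−o_2 = (4.5190,0.8549,1.3594)
cross product → J_v[:, 2] = (-1.6048,2.2595,3.9135)
J_ω[:, 2] = z_2
entry J[4][2] = -0.8660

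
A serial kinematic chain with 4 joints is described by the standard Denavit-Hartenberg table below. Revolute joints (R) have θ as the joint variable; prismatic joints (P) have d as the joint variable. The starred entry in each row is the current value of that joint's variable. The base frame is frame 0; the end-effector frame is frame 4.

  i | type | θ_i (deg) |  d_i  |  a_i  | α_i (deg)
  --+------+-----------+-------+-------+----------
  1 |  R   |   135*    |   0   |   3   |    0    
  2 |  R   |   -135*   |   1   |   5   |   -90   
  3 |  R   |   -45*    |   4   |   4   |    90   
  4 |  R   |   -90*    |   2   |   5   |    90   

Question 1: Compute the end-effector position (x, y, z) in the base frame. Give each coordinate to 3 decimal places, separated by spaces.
4.293 1.121 5.243

after link 1: o_1 = (-2.1213, 2.1213, 0.0000)
after link 2: o_2 = (2.8787, 2.1213, 1.0000)
after link 3: o_3 = (5.7071, 6.1213, 3.8284)
after link 4: o_4 = (4.2929, 1.1213, 5.2426)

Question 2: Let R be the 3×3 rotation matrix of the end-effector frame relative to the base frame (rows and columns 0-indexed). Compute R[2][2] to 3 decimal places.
End-effector z-axis (col 2 of R) = (-0.7071,-0.0000,-0.7071)
R[2][2] = -0.7071

-0.707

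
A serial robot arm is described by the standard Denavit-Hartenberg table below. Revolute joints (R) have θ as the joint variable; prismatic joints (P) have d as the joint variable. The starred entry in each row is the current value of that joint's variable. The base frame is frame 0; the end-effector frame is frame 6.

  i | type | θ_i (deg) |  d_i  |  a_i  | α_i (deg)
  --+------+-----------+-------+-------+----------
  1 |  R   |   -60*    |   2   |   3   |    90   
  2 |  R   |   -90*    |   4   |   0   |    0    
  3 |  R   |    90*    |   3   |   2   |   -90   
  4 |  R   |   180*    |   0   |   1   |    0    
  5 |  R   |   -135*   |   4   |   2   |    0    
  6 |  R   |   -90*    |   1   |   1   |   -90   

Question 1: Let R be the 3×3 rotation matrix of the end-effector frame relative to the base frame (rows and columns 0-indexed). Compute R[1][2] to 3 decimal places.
End-effector z-axis (col 2 of R) = (0.9659,-0.2588,0.0000)
R[1][2] = -0.2588

-0.259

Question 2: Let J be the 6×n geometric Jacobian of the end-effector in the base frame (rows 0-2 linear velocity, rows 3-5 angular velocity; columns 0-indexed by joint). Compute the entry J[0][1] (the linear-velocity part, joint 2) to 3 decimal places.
axis z_1 = (-0.8660,-0.5000,0.0000); lever o_n−o_1 = (-3.8891,-5.8496,5.0000)
cross product → J_v[:, 1] = (-2.5000,4.3301,3.1213)
J_ω[:, 1] = z_1
entry J[0][1] = -2.5000

-2.500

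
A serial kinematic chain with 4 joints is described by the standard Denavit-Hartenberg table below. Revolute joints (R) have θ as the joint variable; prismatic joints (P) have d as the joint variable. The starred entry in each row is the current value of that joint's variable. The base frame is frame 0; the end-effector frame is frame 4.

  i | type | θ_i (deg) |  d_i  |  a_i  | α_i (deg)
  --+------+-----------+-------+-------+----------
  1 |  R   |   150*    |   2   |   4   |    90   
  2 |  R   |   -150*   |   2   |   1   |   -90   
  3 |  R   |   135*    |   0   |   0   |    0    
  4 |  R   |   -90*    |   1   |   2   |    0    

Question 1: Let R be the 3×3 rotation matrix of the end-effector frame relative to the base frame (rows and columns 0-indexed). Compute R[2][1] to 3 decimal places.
End-effector y-axis (col 1 of R) = (-0.8839,-0.3062,0.3536)
R[2][1] = 0.3536

0.354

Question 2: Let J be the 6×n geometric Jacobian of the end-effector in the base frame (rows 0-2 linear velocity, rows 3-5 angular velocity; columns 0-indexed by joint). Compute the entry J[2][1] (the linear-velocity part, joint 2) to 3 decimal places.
-1.591

axis z_1 = (0.5000,0.8660,0.0000); lever o_n−o_1 = (1.6705,-0.2881,-2.0731)
cross product → J_v[:, 1] = (-1.7954,1.0366,-1.5908)
J_ω[:, 1] = z_1
entry J[2][1] = -1.5908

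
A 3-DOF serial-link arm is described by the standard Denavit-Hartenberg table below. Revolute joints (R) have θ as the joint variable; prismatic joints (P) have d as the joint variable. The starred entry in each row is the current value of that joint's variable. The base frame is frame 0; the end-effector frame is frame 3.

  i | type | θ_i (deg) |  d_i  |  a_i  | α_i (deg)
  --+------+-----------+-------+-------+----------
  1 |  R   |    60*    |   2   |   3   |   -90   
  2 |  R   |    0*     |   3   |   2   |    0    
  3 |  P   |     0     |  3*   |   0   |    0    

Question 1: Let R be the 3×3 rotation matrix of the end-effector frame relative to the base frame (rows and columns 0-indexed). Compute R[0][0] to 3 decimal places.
0.500

End-effector x-axis (col 0 of R) = (0.5000,0.8660,0.0000)
R[0][0] = 0.5000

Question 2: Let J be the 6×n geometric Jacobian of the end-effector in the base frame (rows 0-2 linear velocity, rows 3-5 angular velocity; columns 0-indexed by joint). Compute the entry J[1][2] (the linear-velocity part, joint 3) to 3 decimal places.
prismatic axis z_2 = (-0.8660,0.5000,0.0000)
J_v[:, 2] = z_2; J_ω[:, 2] = (0,0,0)
entry J[1][2] = 0.5000

0.500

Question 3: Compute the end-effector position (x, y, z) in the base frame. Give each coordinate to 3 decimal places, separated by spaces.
-2.696 7.330 2.000

after link 1: o_1 = (1.5000, 2.5981, 2.0000)
after link 2: o_2 = (-0.0981, 5.8301, 2.0000)
after link 3: o_3 = (-2.6962, 7.3301, 2.0000)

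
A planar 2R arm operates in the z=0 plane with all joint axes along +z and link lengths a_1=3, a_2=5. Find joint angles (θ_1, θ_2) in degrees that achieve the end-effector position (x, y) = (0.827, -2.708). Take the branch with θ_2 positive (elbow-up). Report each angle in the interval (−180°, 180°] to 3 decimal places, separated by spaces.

cos θ_2 = (8.0172−3²−5²)/(2·3·5) = -0.8661; θ_2 = 150.0078° (elbow-up)
β = atan2(-2.7080,0.8270) = -73.0178°; ψ = atan2(2.4994,-1.3305) = 118.0269°
θ_1 = β − ψ = -191.0447°

168.955 150.008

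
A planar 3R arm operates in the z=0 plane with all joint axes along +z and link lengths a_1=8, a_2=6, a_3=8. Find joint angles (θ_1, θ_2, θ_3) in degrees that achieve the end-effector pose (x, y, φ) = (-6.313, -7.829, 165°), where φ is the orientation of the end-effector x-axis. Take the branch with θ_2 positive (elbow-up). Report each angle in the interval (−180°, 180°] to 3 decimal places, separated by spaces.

-118.738 89.999 -166.261

wrist centre = target − a_3·(cos φ, sin φ) = (1.4144, -9.8996)
cos θ_2 = (100.0017−8²−6²)/(2·8·6) = 0.0000; θ_2 = 89.9990° (elbow-up)
β = atan2(-9.8996,1.4144) = -81.8688°; ψ = atan2(6.0000,8.0001) = 36.8695°
θ_1 = β − ψ = -118.7384°
θ_3 = φ − θ_1 − θ_2 = -166.2606° (wrapped to (-180°,180°])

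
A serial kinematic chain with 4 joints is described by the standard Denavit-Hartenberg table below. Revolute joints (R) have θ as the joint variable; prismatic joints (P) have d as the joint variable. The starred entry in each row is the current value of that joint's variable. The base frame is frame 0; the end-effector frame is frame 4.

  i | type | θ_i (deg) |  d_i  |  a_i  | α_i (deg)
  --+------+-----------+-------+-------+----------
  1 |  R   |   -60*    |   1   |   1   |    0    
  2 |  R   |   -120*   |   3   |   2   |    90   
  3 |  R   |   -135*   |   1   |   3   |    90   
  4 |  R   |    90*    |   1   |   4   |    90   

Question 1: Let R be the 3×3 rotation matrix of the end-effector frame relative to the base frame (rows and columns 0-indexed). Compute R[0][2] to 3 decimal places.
0.707

End-effector z-axis (col 2 of R) = (0.7071,0.0000,-0.7071)
R[0][2] = 0.7071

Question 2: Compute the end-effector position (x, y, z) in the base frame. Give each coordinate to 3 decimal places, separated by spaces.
1.328 4.134 2.586

after link 1: o_1 = (0.5000, -0.8660, 1.0000)
after link 2: o_2 = (-1.5000, -0.8660, 4.0000)
after link 3: o_3 = (0.6213, 0.1340, 1.8787)
after link 4: o_4 = (1.3284, 4.1340, 2.5858)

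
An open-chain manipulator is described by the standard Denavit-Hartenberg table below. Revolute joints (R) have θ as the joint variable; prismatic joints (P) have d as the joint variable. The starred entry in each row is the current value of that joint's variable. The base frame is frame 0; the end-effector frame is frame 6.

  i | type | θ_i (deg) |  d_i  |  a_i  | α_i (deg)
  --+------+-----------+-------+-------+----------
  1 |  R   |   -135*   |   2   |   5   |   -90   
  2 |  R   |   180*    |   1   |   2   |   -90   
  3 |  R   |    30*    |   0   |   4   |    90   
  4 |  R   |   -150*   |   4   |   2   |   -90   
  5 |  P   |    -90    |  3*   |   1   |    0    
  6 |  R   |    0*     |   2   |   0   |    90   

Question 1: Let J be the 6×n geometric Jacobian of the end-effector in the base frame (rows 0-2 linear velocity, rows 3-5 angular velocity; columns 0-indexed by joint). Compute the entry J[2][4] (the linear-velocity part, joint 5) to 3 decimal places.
prismatic axis z_4 = (0.1294,0.4830,-0.8660)
J_v[:, 4] = z_4; J_ω[:, 4] = (0,0,0)
entry J[2][4] = -0.8660

-0.866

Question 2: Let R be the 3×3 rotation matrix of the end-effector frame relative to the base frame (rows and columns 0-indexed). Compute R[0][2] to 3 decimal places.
End-effector z-axis (col 2 of R) = (0.2241,0.8365,0.5000)
R[0][2] = 0.2241

0.224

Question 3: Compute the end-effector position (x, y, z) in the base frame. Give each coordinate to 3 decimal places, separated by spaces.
4.649 0.483 -3.330

after link 1: o_1 = (-3.5355, -3.5355, 2.0000)
after link 2: o_2 = (-1.4142, -2.8284, 2.0000)
after link 3: o_3 = (-0.3789, 1.0353, 2.0000)
after link 4: o_4 = (3.0365, -1.6730, 1.0000)
after link 5: o_5 = (4.3906, -0.4830, -1.5981)
after link 6: o_6 = (4.6495, 0.4830, -3.3301)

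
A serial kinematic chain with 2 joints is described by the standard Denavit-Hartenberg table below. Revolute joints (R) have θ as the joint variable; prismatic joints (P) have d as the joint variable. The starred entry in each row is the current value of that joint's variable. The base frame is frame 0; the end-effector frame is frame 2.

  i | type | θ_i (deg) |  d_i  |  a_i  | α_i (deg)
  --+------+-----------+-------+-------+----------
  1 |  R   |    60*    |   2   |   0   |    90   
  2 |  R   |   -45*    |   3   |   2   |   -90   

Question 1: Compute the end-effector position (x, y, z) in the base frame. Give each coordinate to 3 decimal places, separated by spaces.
3.305 -0.275 0.586

after link 1: o_1 = (0.0000, 0.0000, 2.0000)
after link 2: o_2 = (3.3052, -0.2753, 0.5858)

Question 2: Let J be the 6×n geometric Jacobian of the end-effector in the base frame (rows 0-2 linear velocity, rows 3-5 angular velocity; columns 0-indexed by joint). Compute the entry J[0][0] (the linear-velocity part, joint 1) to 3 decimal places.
axis z_0 = ẑ; lever o_n−o_0 = (3.3052,-0.2753,0.5858)
cross product → J_v[:, 0] = (0.2753,3.3052,-0.0000)
J_ω[:, 0] = z_0
entry J[0][0] = 0.2753

0.275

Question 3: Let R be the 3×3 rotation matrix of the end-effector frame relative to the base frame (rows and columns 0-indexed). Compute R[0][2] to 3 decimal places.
End-effector z-axis (col 2 of R) = (0.3536,0.6124,0.7071)
R[0][2] = 0.3536

0.354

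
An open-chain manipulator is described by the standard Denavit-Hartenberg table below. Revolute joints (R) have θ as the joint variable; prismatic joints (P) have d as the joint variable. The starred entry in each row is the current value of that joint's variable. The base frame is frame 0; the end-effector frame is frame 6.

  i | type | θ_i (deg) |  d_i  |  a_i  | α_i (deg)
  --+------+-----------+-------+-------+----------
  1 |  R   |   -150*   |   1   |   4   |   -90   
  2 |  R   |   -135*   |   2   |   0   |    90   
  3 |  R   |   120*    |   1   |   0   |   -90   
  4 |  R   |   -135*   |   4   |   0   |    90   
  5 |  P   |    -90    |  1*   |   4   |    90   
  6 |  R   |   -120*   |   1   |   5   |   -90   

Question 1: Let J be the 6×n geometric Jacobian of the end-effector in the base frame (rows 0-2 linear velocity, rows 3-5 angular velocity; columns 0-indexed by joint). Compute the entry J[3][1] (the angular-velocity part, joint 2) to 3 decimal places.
0.500

axis z_1 = (0.5000,-0.8660,0.0000); lever o_n−o_1 = (1.0588,-3.3166,-4.4856)
cross product → J_v[:, 1] = (3.8847,2.2428,-0.7413)
J_ω[:, 1] = z_1
entry J[3][1] = 0.5000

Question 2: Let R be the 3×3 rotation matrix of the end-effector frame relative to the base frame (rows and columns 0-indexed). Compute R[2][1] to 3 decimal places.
End-effector y-axis (col 1 of R) = (0.3433,0.9053,-0.2500)
R[2][1] = -0.2500

-0.250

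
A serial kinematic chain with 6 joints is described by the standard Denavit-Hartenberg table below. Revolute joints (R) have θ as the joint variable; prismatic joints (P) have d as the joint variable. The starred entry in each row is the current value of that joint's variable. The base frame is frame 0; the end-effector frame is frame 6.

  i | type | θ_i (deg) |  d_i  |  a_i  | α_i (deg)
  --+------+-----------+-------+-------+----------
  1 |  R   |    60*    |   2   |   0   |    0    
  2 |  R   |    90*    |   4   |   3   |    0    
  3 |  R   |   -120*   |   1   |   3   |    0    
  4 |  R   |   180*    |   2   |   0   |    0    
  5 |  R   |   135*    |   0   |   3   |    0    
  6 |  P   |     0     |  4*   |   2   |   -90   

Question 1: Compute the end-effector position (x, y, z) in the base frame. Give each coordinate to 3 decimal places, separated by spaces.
after link 1: o_1 = (0.0000, 0.0000, 2.0000)
after link 2: o_2 = (-2.5981, 1.5000, 6.0000)
after link 3: o_3 = (-0.0000, 3.0000, 7.0000)
after link 4: o_4 = (-0.0000, 3.0000, 9.0000)
after link 5: o_5 = (2.8978, 2.2235, 9.0000)
after link 6: o_6 = (4.8296, 1.7059, 13.0000)

4.830 1.706 13.000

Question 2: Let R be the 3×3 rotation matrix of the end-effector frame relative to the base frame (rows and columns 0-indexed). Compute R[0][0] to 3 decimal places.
0.966

End-effector x-axis (col 0 of R) = (0.9659,-0.2588,0.0000)
R[0][0] = 0.9659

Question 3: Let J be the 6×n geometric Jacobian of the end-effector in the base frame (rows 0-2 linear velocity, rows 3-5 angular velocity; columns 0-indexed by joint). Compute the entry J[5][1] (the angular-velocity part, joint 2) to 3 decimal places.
axis z_1 = (0.0000,0.0000,1.0000); lever o_n−o_1 = (4.8296,1.7059,11.0000)
cross product → J_v[:, 1] = (-1.7059,4.8296,0.0000)
J_ω[:, 1] = z_1
entry J[5][1] = 1.0000

1.000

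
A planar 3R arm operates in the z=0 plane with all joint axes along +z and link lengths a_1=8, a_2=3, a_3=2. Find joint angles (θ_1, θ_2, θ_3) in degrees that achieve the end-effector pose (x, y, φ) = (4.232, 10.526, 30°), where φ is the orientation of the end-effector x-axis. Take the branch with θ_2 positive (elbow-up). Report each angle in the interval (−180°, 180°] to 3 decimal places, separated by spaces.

59.998 60.008 -90.006

wrist centre = target − a_3·(cos φ, sin φ) = (2.4999, 9.5260)
cos θ_2 = (96.9944−8²−3²)/(2·8·3) = 0.4999; θ_2 = 60.0077° (elbow-up)
β = atan2(9.5260,2.4999) = 75.2952°; ψ = atan2(2.5983,9.4997) = 15.2970°
θ_1 = β − ψ = 59.9982°
θ_3 = φ − θ_1 − θ_2 = -90.0059° (wrapped to (-180°,180°])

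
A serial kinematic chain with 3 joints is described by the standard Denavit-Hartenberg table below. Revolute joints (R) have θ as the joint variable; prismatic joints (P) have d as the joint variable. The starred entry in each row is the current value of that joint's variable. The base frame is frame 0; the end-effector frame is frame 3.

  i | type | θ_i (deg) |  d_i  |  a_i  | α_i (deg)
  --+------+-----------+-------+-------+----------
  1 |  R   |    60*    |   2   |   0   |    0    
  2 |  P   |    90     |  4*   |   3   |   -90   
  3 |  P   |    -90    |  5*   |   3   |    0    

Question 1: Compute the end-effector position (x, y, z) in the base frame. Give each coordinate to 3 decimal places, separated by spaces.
-5.098 -2.830 9.000

after link 1: o_1 = (0.0000, 0.0000, 2.0000)
after link 2: o_2 = (-2.5981, 1.5000, 6.0000)
after link 3: o_3 = (-5.0981, -2.8301, 9.0000)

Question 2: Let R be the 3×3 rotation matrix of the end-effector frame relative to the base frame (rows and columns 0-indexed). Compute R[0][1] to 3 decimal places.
-0.866

End-effector y-axis (col 1 of R) = (-0.8660,0.5000,-0.0000)
R[0][1] = -0.8660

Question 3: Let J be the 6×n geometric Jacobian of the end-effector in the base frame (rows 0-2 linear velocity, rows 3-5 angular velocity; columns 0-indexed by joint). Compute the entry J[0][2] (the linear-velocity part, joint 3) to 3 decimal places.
-0.500

prismatic axis z_2 = (-0.5000,-0.8660,0.0000)
J_v[:, 2] = z_2; J_ω[:, 2] = (0,0,0)
entry J[0][2] = -0.5000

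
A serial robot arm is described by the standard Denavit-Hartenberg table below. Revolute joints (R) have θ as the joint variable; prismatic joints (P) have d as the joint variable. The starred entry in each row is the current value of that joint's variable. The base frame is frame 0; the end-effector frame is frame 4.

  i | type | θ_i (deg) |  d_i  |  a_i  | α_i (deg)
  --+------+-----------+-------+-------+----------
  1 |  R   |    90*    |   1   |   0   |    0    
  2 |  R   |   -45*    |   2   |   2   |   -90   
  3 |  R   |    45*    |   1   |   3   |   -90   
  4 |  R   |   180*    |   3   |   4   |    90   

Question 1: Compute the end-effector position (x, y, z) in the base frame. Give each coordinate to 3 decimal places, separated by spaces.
after link 1: o_1 = (0.0000, 0.0000, 1.0000)
after link 2: o_2 = (1.4142, 1.4142, 3.0000)
after link 3: o_3 = (2.2071, 3.6213, 0.8787)
after link 4: o_4 = (-1.2929, 0.1213, 1.5858)

-1.293 0.121 1.586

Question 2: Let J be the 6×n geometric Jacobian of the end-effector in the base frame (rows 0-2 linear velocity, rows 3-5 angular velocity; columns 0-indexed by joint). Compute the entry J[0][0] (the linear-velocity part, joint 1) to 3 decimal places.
axis z_0 = ẑ; lever o_n−o_0 = (-1.2929,0.1213,1.5858)
cross product → J_v[:, 0] = (-0.1213,-1.2929,0.0000)
J_ω[:, 0] = z_0
entry J[0][0] = -0.1213

-0.121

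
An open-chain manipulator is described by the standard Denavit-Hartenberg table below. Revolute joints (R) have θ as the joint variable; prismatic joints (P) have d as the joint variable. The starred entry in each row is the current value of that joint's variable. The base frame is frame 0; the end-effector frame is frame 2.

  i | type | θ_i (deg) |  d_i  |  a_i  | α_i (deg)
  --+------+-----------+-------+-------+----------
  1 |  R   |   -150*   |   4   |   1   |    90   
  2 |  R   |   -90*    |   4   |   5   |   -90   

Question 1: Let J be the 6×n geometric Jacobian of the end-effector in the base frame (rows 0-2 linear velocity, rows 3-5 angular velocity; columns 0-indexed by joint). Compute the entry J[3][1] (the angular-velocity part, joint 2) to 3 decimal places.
axis z_1 = (-0.5000,0.8660,0.0000); lever o_n−o_1 = (-2.0000,3.4641,-5.0000)
cross product → J_v[:, 1] = (-4.3301,-2.5000,0.0000)
J_ω[:, 1] = z_1
entry J[3][1] = -0.5000

-0.500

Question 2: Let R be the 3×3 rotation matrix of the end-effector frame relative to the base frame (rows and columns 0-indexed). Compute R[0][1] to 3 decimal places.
0.500

End-effector y-axis (col 1 of R) = (0.5000,-0.8660,-0.0000)
R[0][1] = 0.5000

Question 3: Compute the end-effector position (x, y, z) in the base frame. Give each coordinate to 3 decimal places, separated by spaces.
-2.866 2.964 -1.000

after link 1: o_1 = (-0.8660, -0.5000, 4.0000)
after link 2: o_2 = (-2.8660, 2.9641, -1.0000)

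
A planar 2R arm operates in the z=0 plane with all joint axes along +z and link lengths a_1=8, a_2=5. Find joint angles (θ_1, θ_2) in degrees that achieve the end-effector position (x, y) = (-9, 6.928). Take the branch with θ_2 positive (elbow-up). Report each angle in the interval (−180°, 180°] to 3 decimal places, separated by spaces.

120.000 60.002

cos θ_2 = (128.9972−8²−5²)/(2·8·5) = 0.5000; θ_2 = 60.0023° (elbow-up)
β = atan2(6.9280,-9.0000) = 142.4117°; ψ = atan2(4.3302,10.4998) = 22.4117°
θ_1 = β − ψ = 120.0000°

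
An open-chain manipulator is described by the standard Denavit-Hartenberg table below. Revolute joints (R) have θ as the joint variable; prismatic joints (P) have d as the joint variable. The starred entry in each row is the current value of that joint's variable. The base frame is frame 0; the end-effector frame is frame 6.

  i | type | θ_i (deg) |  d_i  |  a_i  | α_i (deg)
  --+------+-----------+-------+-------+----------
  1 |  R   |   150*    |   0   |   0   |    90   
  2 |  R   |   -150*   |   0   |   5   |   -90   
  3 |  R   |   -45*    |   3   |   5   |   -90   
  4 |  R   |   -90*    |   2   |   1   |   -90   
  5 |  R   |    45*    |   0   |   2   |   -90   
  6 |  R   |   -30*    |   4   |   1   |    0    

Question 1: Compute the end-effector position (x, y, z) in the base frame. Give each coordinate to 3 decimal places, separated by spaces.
after link 1: o_1 = (0.0000, 0.0000, 0.0000)
after link 2: o_2 = (3.7500, -2.1651, -2.5000)
after link 3: o_3 = (6.8704, 0.1159, -6.8658)
after link 4: o_4 = (6.7909, -1.4712, -8.4390)
after link 5: o_5 = (5.9285, 0.1813, -9.1637)
after link 6: o_6 = (6.7218, 2.9410, -6.2048)

6.722 2.941 -6.205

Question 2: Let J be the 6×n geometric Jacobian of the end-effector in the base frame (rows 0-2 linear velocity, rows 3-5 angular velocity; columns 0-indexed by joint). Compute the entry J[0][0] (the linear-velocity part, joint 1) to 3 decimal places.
axis z_0 = ẑ; lever o_n−o_0 = (6.7218,2.9410,-6.2048)
cross product → J_v[:, 0] = (-2.9410,6.7218,0.0000)
J_ω[:, 0] = z_0
entry J[0][0] = -2.9410

-2.941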